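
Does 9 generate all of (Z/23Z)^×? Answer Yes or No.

φ(23) = 23 − 1 = 22 = 2 · 11.
Test 9^(22/q) mod 23 for each prime factor q of 22:
9^11 ≡ 1 (mod 23)  [q = 2: ≡ 1 ✗]
9^2 ≡ 12 (mod 23)  [q = 11: ≢ 1 ✓]
The check at q = 2 fails, so 9 generates a proper subgroup.

No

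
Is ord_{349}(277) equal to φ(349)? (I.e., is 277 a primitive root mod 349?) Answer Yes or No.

Yes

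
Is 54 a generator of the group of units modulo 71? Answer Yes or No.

φ(71) = 71 − 1 = 70 = 2 · 5 · 7.
An element g generates (Z/71Z)^× iff g^(70/q) ≢ 1 (mod 71) for each prime q ∈ {2, 5, 7}.
54^35 ≡ 1 (mod 71)  [q = 2: ≡ 1 ✗]
54^14 ≡ 25 (mod 71)  [q = 5: ≢ 1 ✓]
54^10 ≡ 1 (mod 71)  [q = 7: ≡ 1 ✗]
54^35 ≡ 1 shows ord(54) | 35, strictly less than φ(71); not a primitive root.

No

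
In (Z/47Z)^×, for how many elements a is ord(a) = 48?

φ(47) = 47 − 1 = 46 = 2 · 23.
(Z/47Z)^× is cyclic (|G| = 46); a cyclic group of order m has exactly φ(d) elements of each order d | m, and none otherwise.
48 does not divide 46, so no element of (Z/47Z)^× has order 48.

0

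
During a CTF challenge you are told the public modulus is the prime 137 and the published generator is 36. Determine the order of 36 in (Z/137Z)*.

68

By Lagrange's theorem, ord_137(36) divides φ(137) = 137 − 1 = 136 = 2^3 · 17.
Divisors of 136: 1, 2, 4, 8, 17, 34, 68, 136.
Compute 36^d (mod 137) for the divisors d until we hit 1:
36^1 ≡ 36 (mod 137)
36^2 ≡ 63 (mod 137)
36^4 ≡ 133 (mod 137)
36^8 ≡ 16 (mod 137)
36^17 ≡ 37 (mod 137)
36^34 ≡ 136 (mod 137)
36^68 ≡ 1 (mod 137) ✓
So ord_137(36) = 68.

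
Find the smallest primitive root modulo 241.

7

φ(241) = 241 − 1 = 240 = 2^4 · 3 · 5.
g is a primitive root iff g^(240/q) ≢ 1 (mod 241) for each prime q ∈ {2, 3, 5}.
g = 2: 2^120 ≡ 1 — hits 1, so not a primitive root.
g = 3: 3^120 ≡ 1 — hits 1, so not a primitive root.
g = 4: 4^120 ≡ 1 — hits 1, so not a primitive root.
g = 5: 5^120 ≡ 1 — hits 1, so not a primitive root.
g = 6: 6^120 ≡ 1 — hits 1, so not a primitive root.
g = 7: 7^120 ≡ 240; 7^80 ≡ 15; 7^48 ≡ 91 — none is 1, so 7 is a primitive root.
The smallest primitive root modulo 241 is 7.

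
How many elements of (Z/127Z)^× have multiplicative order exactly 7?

φ(127) = 127 − 1 = 126 = 2 · 3^2 · 7.
Since (Z/127Z)^× is cyclic of order 126, the number of elements of order d is φ(d) when d | 126 and 0 otherwise.
7 | 126, and φ(7) = 7 − 1 = 6.

6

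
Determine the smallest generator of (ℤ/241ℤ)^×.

φ(241) = 241 − 1 = 240 = 2^4 · 3 · 5.
Test candidates g = 2, 3, … against the prime factors q ∈ {2, 3, 5} of φ(241): g is a generator iff g^(240/q) ≢ 1 for every such q.
g = 2: 2^120 ≡ 1 — hits 1, so not a primitive root.
g = 3: 3^120 ≡ 1 — hits 1, so not a primitive root.
g = 4: 4^120 ≡ 1 — hits 1, so not a primitive root.
g = 5: 5^120 ≡ 1 — hits 1, so not a primitive root.
g = 6: 6^120 ≡ 1 — hits 1, so not a primitive root.
g = 7: 7^120 ≡ 240; 7^80 ≡ 15; 7^48 ≡ 91 — none is 1, so 7 is a primitive root.
So 7 is the smallest generator of (Z/241Z)^×.

7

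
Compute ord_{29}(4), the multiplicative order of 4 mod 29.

ord(4) | φ(29) = 29 − 1 = 28 = 2^2 · 7.
Divisors of 28: 1, 2, 4, 7, 14, 28.
Evaluate successive powers at the divisors of 28:
4^1 ≡ 4 (mod 29)
4^2 ≡ 16 (mod 29)
4^4 ≡ 24 (mod 29)
4^7 ≡ 28 (mod 29)
4^14 ≡ 1 (mod 29) ✓
The smallest such exponent is 14, so the order of 4 is 14.

14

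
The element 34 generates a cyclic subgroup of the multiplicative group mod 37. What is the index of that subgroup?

4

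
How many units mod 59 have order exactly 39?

φ(59) = 59 − 1 = 58 = 2 · 29.
Since (Z/59Z)^× is cyclic of order 58, the number of elements of order d is φ(d) when d | 58 and 0 otherwise.
Since 39 ∤ 58, the count is 0.

0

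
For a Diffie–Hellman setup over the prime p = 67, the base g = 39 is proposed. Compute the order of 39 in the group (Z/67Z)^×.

By Lagrange's theorem, ord_67(39) divides φ(67) = 67 − 1 = 66 = 2 · 3 · 11.
Divisors of 66: 1, 2, 3, 6, 11, 22, 33, 66.
Compute 39^d (mod 67) for the divisors d until we hit 1:
39^1 ≡ 39 (mod 67)
39^2 ≡ 47 (mod 67)
39^3 ≡ 24 (mod 67)
39^6 ≡ 40 (mod 67)
39^11 ≡ 29 (mod 67)
39^22 ≡ 37 (mod 67)
39^33 ≡ 1 (mod 67) ✓
So ord_67(39) = 33.

33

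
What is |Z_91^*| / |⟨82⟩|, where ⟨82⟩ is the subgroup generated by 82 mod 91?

12

ord(82) | φ(91) = φ(7·13) = (7−1)·(13−1) = 6·12 = 72 = 2^3 · 3^2.
Divisors of 72: 1, 2, 3, 4, 6, 8, 9, 12, 18, 24, 36, 72.
Check 82^d mod 91 for each divisor in increasing order:
82^1 ≡ 82
82^2 ≡ 81
82^3 ≡ 90
82^4 ≡ 9
82^6 ≡ 1
The order of 82 is 6, so the subgroup it generates has 6 elements.
Index = |(Z/91Z)^×| / |⟨82⟩| = 72 / 6 = 12.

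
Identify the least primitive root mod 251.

φ(251) = 251 − 1 = 250 = 2 · 5^3.
Test candidates g = 2, 3, … against the prime factors q ∈ {2, 5} of φ(251): g is a generator iff g^(250/q) ≢ 1 for every such q.
g = 2: 2^125 ≡ 250; 2^50 ≡ 1 — hits 1, so not a primitive root.
g = 3: 3^125 ≡ 1 — hits 1, so not a primitive root.
g = 4: 4^125 ≡ 1 — hits 1, so not a primitive root.
g = 5: 5^125 ≡ 1 — hits 1, so not a primitive root.
g = 6: 6^125 ≡ 250; 6^50 ≡ 219 — none is 1, so 6 is a primitive root.
So 6 is the smallest generator of (Z/251Z)^×.

6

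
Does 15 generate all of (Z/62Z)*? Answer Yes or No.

No

φ(62) = φ(2)·φ(31) = 1·30 = 30 = 2 · 3 · 5.
An element g generates (Z/62Z)^× iff g^(30/q) ≢ 1 (mod 62) for each prime q ∈ {2, 3, 5}.
15^15 ≡ 61 (mod 62)  [q = 2: ≢ 1 ✓]
15^10 ≡ 1 (mod 62)  [q = 3: ≡ 1 ✗]
15^6 ≡ 47 (mod 62)  [q = 5: ≢ 1 ✓]
15^10 ≡ 1 shows ord(15) | 10, strictly less than φ(62); not a primitive root.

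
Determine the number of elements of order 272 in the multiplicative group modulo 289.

φ(289) = φ(17^2) = 17·(17−1) = 272 = 2^4 · 17.
Since (Z/289Z)^× is cyclic of order 272, the number of elements of order d is φ(d) when d | 272 and 0 otherwise.
272 = 2^4 · 17 divides 272, and φ(272) = 128.

128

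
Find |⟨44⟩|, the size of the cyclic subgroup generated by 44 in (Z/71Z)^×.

70

By Lagrange's theorem, ord_71(44) divides φ(71) = 71 − 1 = 70 = 2 · 5 · 7.
Divisors of 70: 1, 2, 5, 7, 10, 14, 35, 70.
Test each divisor d:
44^1 ≡ 44 (mod 71)
44^2 ≡ 19 (mod 71)
44^5 ≡ 51 (mod 71)
44^7 ≡ 46 (mod 71)
44^10 ≡ 45 (mod 71)
44^14 ≡ 57 (mod 71)
44^35 ≡ 70 (mod 71)
44^70 ≡ 1 (mod 71) ✓
The smallest such exponent is 70, so the order of 44 is 70.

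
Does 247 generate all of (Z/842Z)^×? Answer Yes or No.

φ(842) = φ(2)·φ(421) = 1·420 = 420 = 2^2 · 3 · 5 · 7.
247 is a primitive root mod 842 iff 247^(φ(842)/q) ≢ 1 for every prime q | φ(842), i.e. q ∈ {2, 3, 5, 7}.
247^210 ≡ 1 (mod 842)  [q = 2: ≡ 1 ✗]
247^140 ≡ 1 (mod 842)  [q = 3: ≡ 1 ✗]
247^84 ≡ 1 (mod 842)  [q = 5: ≡ 1 ✗]
247^60 ≡ 33 (mod 842)  [q = 7: ≢ 1 ✓]
Since 247^210 ≡ 1, the order of 247 divides 210 < 420, so 247 is not a primitive root.

No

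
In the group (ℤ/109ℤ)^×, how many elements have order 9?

6

φ(109) = 109 − 1 = 108 = 2^2 · 3^3.
In a cyclic group of order 108, there are φ(d) elements of order d for each divisor d of 108, and zero for non-divisors.
9 = 3^2 divides 108, and φ(9) = 6.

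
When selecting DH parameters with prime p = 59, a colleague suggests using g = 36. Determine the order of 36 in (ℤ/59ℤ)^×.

29

Since 36 ∈ (Z/59Z)^×, its order divides φ(59) = 59 − 1 = 58 = 2 · 29.
Divisors of 58: 1, 2, 29, 58.
Compute 36^d (mod 59) for the divisors d until we hit 1:
36^1 ≡ 36 (mod 59)
36^2 ≡ 57 (mod 59)
36^29 ≡ 1 (mod 59) ✓
Hence ord(36) = 29.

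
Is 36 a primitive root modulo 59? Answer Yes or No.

φ(59) = 59 − 1 = 58 = 2 · 29.
It suffices to check that the order of 36 is not a proper divisor of 58: compute 36^(58/q) for q ∈ {2, 29}.
36^29 ≡ 1 (mod 59)  [q = 2: ≡ 1 ✗]
36^2 ≡ 57 (mod 59)  [q = 29: ≢ 1 ✓]
The check at q = 2 fails, so 36 generates a proper subgroup.

No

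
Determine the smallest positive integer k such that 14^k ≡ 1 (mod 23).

22

Since 14 ∈ (Z/23Z)^×, its order divides φ(23) = 23 − 1 = 22 = 2 · 11.
Divisors of 22: 1, 2, 11, 22.
Check 14^d mod 23 for each divisor in increasing order:
14^1 ≡ 14
14^2 ≡ 12
14^11 ≡ 22
14^22 ≡ 1
So ord_23(14) = 22.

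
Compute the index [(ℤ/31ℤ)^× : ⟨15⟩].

ord(15) | φ(31) = 31 − 1 = 30 = 2 · 3 · 5.
Divisors of 30: 1, 2, 3, 5, 6, 10, 15, 30.
Evaluate successive powers at the divisors of 30:
15^1 ≡ 15
15^2 ≡ 8
15^3 ≡ 27
15^5 ≡ 30
15^6 ≡ 16
15^10 ≡ 1
So ord_31(15) = 10, hence |⟨15⟩| = 10.
Index = |(Z/31Z)^×| / |⟨15⟩| = 30 / 10 = 3.

3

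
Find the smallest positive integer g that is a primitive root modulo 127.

3

φ(127) = 127 − 1 = 126 = 2 · 3^2 · 7.
Test candidates g = 2, 3, … against the prime factors q ∈ {2, 3, 7} of φ(127): g is a generator iff g^(126/q) ≢ 1 for every such q.
g = 2: 2^63 ≡ 1 — hits 1, so not a primitive root.
g = 3: 3^63 ≡ 126; 3^42 ≡ 107; 3^18 ≡ 4 — none is 1, so 3 is a primitive root.
The smallest primitive root modulo 127 is 3.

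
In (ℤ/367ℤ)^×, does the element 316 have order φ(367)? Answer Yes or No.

Yes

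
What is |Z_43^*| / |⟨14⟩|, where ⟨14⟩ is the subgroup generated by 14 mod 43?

2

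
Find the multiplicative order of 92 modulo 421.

20

Since 92 ∈ (Z/421Z)^×, its order divides φ(421) = 421 − 1 = 420 = 2^2 · 3 · 5 · 7.
Divisors of 420: 1, 2, 3, 4, 5, 6, 7, 10, 12, 14, 15, 20, 21, 28, 30, 35, 42, 60, 70, 84, 105, 140, 210, 420.
Check 92^d mod 421 for each divisor in increasing order:
92^1 ≡ 92 (mod 421)
92^2 ≡ 44 (mod 421)
92^3 ≡ 259 (mod 421)
92^4 ≡ 252 (mod 421)
92^5 ≡ 29 (mod 421)
92^6 ≡ 142 (mod 421)
92^7 ≡ 13 (mod 421)
92^10 ≡ 420 (mod 421)
92^12 ≡ 377 (mod 421)
92^14 ≡ 169 (mod 421)
92^15 ≡ 392 (mod 421)
92^20 ≡ 1 (mod 421) ✓
The smallest such exponent is 20, so the order of 92 is 20.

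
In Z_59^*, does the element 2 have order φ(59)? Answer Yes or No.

φ(59) = 59 − 1 = 58 = 2 · 29.
2 is a primitive root mod 59 iff 2^(φ(59)/q) ≢ 1 for every prime q | φ(59), i.e. q ∈ {2, 29}.
2^29 ≡ 58 (mod 59)  [q = 2: ≢ 1 ✓]
2^2 ≡ 4 (mod 59)  [q = 29: ≢ 1 ✓]
None equal 1, so ord_59(2) = 58: 2 is a primitive root.

Yes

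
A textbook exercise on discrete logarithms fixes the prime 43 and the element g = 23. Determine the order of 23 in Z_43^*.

ord(23) | φ(43) = 43 − 1 = 42 = 2 · 3 · 7.
Divisors of 42: 1, 2, 3, 6, 7, 14, 21, 42.
Compute 23^d (mod 43) for the divisors d until we hit 1:
23^1 ≡ 23 (mod 43)
23^2 ≡ 13 (mod 43)
23^3 ≡ 41 (mod 43)
23^6 ≡ 4 (mod 43)
23^7 ≡ 6 (mod 43)
23^14 ≡ 36 (mod 43)
23^21 ≡ 1 (mod 43) ✓
Hence ord(23) = 21.

21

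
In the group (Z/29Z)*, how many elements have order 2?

1

φ(29) = 29 − 1 = 28 = 2^2 · 7.
Since (Z/29Z)^× is cyclic of order 28, the number of elements of order d is φ(d) when d | 28 and 0 otherwise.
2 | 28, and φ(2) = 2 − 1 = 1.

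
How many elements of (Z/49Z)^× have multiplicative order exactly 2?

1

φ(49) = φ(7^2) = 7·(7−1) = 42 = 2 · 3 · 7.
In a cyclic group of order 42, there are φ(d) elements of order d for each divisor d of 42, and zero for non-divisors.
2 | 42, and φ(2) = 2 − 1 = 1.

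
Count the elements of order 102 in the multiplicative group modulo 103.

32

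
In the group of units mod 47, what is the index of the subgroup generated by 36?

Since 36 ∈ (Z/47Z)^×, its order divides φ(47) = 47 − 1 = 46 = 2 · 23.
Divisors of 46: 1, 2, 23, 46.
Test each divisor d:
36^1 ≡ 36 (mod 47)
36^2 ≡ 27 (mod 47)
36^23 ≡ 1 (mod 47) ✓
The order of 36 is 23, so the subgroup it generates has 23 elements.
The index is φ(47) / ord(36) = 46 / 23 = 2.

2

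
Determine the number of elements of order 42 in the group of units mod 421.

φ(421) = 421 − 1 = 420 = 2^2 · 3 · 5 · 7.
Since (Z/421Z)^× is cyclic of order 420, the number of elements of order d is φ(d) when d | 420 and 0 otherwise.
42 = 2 · 3 · 7 divides 420, and φ(42) = 12.

12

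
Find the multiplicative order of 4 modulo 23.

11

ord(4) | φ(23) = 23 − 1 = 22 = 2 · 11.
Divisors of 22: 1, 2, 11, 22.
Compute 4^d (mod 23) for the divisors d until we hit 1:
4^1 ≡ 4
4^2 ≡ 16
4^11 ≡ 1
The smallest such exponent is 11, so the order of 4 is 11.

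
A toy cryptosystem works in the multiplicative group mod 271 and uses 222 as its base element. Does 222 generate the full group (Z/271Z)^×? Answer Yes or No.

φ(271) = 271 − 1 = 270 = 2 · 3^3 · 5.
It suffices to check that the order of 222 is not a proper divisor of 270: compute 222^(270/q) for q ∈ {2, 3, 5}.
222^135 ≡ 270 (mod 271)  [q = 2: ≢ 1 ✓]
222^90 ≡ 28 (mod 271)  [q = 3: ≢ 1 ✓]
222^54 ≡ 244 (mod 271)  [q = 5: ≢ 1 ✓]
Every test exponent gives a nontrivial residue, hence 222 generates the full group.

Yes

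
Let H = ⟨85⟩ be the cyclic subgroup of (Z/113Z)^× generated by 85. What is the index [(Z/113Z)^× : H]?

8

Since 85 ∈ (Z/113Z)^×, its order divides φ(113) = 113 − 1 = 112 = 2^4 · 7.
Divisors of 112: 1, 2, 4, 7, 8, 14, 16, 28, 56, 112.
Check 85^d mod 113 for each divisor in increasing order:
85^1 ≡ 85 (mod 113)
85^2 ≡ 106 (mod 113)
85^4 ≡ 49 (mod 113)
85^7 ≡ 112 (mod 113)
85^8 ≡ 28 (mod 113)
85^14 ≡ 1 (mod 113) ✓
Thus |⟨85⟩| = ord(85) = 14.
The index is φ(113) / ord(85) = 112 / 14 = 8.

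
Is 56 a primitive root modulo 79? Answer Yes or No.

No

φ(79) = 79 − 1 = 78 = 2 · 3 · 13.
56 is a primitive root mod 79 iff 56^(φ(79)/q) ≢ 1 for every prime q | φ(79), i.e. q ∈ {2, 3, 13}.
56^39 ≡ 78 (mod 79)  [q = 2: ≢ 1 ✓]
56^26 ≡ 55 (mod 79)  [q = 3: ≢ 1 ✓]
56^6 ≡ 1 (mod 79)  [q = 13: ≡ 1 ✗]
Since 56^6 ≡ 1, the order of 56 divides 6 < 78, so 56 is not a primitive root.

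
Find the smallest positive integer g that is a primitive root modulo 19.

2

φ(19) = 19 − 1 = 18 = 2 · 3^2.
Test candidates g = 2, 3, … against the prime factors q ∈ {2, 3} of φ(19): g is a generator iff g^(18/q) ≢ 1 for every such q.
g = 2: 2^9 ≡ 18; 2^6 ≡ 7 — none is 1, so 2 is a primitive root.
The smallest primitive root modulo 19 is 2.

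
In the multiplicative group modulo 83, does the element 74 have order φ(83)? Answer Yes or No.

Yes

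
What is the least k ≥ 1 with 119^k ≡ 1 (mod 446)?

Since 119 ∈ (Z/446Z)^×, its order divides φ(446) = φ(2)·φ(223) = 1·222 = 222 = 2 · 3 · 37.
Divisors of 222: 1, 2, 3, 6, 37, 74, 111, 222.
Evaluate successive powers at the divisors of 222:
119^1 ≡ 119 (mod 446)
119^2 ≡ 335 (mod 446)
119^3 ≡ 171 (mod 446)
119^6 ≡ 251 (mod 446)
119^37 ≡ 1 (mod 446) ✓
So ord_446(119) = 37.

37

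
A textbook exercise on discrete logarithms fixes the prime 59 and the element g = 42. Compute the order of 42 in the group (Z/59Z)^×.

ord(42) | φ(59) = 59 − 1 = 58 = 2 · 29.
Divisors of 58: 1, 2, 29, 58.
Evaluate successive powers at the divisors of 58:
42^1 ≡ 42 (mod 59)
42^2 ≡ 53 (mod 59)
42^29 ≡ 58 (mod 59)
42^58 ≡ 1 (mod 59) ✓
The smallest such exponent is 58, so the order of 42 is 58.

58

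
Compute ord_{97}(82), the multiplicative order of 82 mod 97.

The order of 82 must divide φ(97) = 97 − 1 = 96 = 2^5 · 3.
Divisors of 96: 1, 2, 3, 4, 6, 8, 12, 16, 24, 32, 48, 96.
Evaluate successive powers at the divisors of 96:
82^1 ≡ 82 (mod 97)
82^2 ≡ 31 (mod 97)
82^3 ≡ 20 (mod 97)
82^4 ≡ 88 (mod 97)
82^6 ≡ 12 (mod 97)
82^8 ≡ 81 (mod 97)
82^12 ≡ 47 (mod 97)
82^16 ≡ 62 (mod 97)
82^24 ≡ 75 (mod 97)
82^32 ≡ 61 (mod 97)
82^48 ≡ 96 (mod 97)
82^96 ≡ 1 (mod 97) ✓
So ord_97(82) = 96.

96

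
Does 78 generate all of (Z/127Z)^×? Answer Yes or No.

φ(127) = 127 − 1 = 126 = 2 · 3^2 · 7.
78 is a primitive root mod 127 iff 78^(φ(127)/q) ≢ 1 for every prime q | φ(127), i.e. q ∈ {2, 3, 7}.
78^63 ≡ 126 (mod 127)  [q = 2: ≢ 1 ✓]
78^42 ≡ 19 (mod 127)  [q = 3: ≢ 1 ✓]
78^18 ≡ 32 (mod 127)  [q = 7: ≢ 1 ✓]
None equal 1, so ord_127(78) = 126: 78 is a primitive root.

Yes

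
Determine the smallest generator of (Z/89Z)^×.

3

φ(89) = 89 − 1 = 88 = 2^3 · 11.
g is a primitive root iff g^(88/q) ≢ 1 (mod 89) for each prime q ∈ {2, 11}.
g = 2: 2^44 ≡ 1 — hits 1, so not a primitive root.
g = 3: 3^44 ≡ 88; 3^8 ≡ 64 — none is 1, so 3 is a primitive root.
Hence the least primitive root of 89 is 3.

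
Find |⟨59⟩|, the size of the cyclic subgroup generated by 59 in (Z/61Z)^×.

Since 59 ∈ (Z/61Z)^×, its order divides φ(61) = 61 − 1 = 60 = 2^2 · 3 · 5.
Divisors of 60: 1, 2, 3, 4, 5, 6, 10, 12, 15, 20, 30, 60.
Compute 59^d (mod 61) for the divisors d until we hit 1:
59^1 ≡ 59
59^2 ≡ 4
59^3 ≡ 53
59^4 ≡ 16
59^5 ≡ 29
59^6 ≡ 3
59^10 ≡ 48
59^12 ≡ 9
59^15 ≡ 50
59^20 ≡ 47
59^30 ≡ 60
59^60 ≡ 1
Hence ord(59) = 60.

60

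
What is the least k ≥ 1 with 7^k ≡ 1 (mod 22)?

10

By Lagrange's theorem, ord_22(7) divides φ(22) = φ(2)·φ(11) = 1·10 = 10 = 2 · 5.
Divisors of 10: 1, 2, 5, 10.
Test each divisor d:
7^1 ≡ 7 (mod 22)
7^2 ≡ 5 (mod 22)
7^5 ≡ 21 (mod 22)
7^10 ≡ 1 (mod 22) ✓
So ord_22(7) = 10.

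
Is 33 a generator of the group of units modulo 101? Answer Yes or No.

φ(101) = 101 − 1 = 100 = 2^2 · 5^2.
It suffices to check that the order of 33 is not a proper divisor of 100: compute 33^(100/q) for q ∈ {2, 5}.
33^50 ≡ 1 (mod 101)  [q = 2: ≡ 1 ✗]
33^20 ≡ 36 (mod 101)  [q = 5: ≢ 1 ✓]
Since 33^50 ≡ 1, the order of 33 divides 50 < 100, so 33 is not a primitive root.

No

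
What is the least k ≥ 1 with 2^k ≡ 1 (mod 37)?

36

The order of 2 must divide φ(37) = 37 − 1 = 36 = 2^2 · 3^2.
Divisors of 36: 1, 2, 3, 4, 6, 9, 12, 18, 36.
Compute 2^d (mod 37) for the divisors d until we hit 1:
2^1 ≡ 2
2^2 ≡ 4
2^3 ≡ 8
2^4 ≡ 16
2^6 ≡ 27
2^9 ≡ 31
2^12 ≡ 26
2^18 ≡ 36
2^36 ≡ 1
Therefore the multiplicative order of 2 modulo 37 is 36.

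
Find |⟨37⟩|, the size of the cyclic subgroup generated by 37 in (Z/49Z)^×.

By Lagrange's theorem, ord_49(37) divides φ(49) = φ(7^2) = 7·(7−1) = 42 = 2 · 3 · 7.
Divisors of 42: 1, 2, 3, 6, 7, 14, 21, 42.
Test each divisor d:
37^1 ≡ 37
37^2 ≡ 46
37^3 ≡ 36
37^6 ≡ 22
37^7 ≡ 30
37^14 ≡ 18
37^21 ≡ 1
Therefore the multiplicative order of 37 modulo 49 is 21.

21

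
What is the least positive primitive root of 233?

3

φ(233) = 233 − 1 = 232 = 2^3 · 29.
Test candidates g = 2, 3, … against the prime factors q ∈ {2, 29} of φ(233): g is a generator iff g^(232/q) ≢ 1 for every such q.
g = 2: 2^116 ≡ 1 — hits 1, so not a primitive root.
g = 3: 3^116 ≡ 232; 3^8 ≡ 37 — none is 1, so 3 is a primitive root.
Hence the least primitive root of 233 is 3.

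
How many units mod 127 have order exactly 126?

φ(127) = 127 − 1 = 126 = 2 · 3^2 · 7.
(Z/127Z)^× is cyclic (|G| = 126); a cyclic group of order m has exactly φ(d) elements of each order d | m, and none otherwise.
126 = 2 · 3^2 · 7 divides 126, and φ(126) = 36.

36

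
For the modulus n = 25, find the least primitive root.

φ(25) = φ(5^2) = 5·(5−1) = 20 = 2^2 · 5.
Test candidates g = 2, 3, … against the prime factors q ∈ {2, 5} of φ(25): g is a generator iff g^(20/q) ≢ 1 for every such q.
g = 2: 2^10 ≡ 24; 2^4 ≡ 16 — none is 1, so 2 is a primitive root.
So 2 is the smallest generator of (Z/25Z)^×.

2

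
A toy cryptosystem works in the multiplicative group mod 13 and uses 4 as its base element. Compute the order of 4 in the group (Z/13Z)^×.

6

ord(4) | φ(13) = 13 − 1 = 12 = 2^2 · 3.
Divisors of 12: 1, 2, 3, 4, 6, 12.
Compute 4^d (mod 13) for the divisors d until we hit 1:
4^1 ≡ 4 (mod 13)
4^2 ≡ 3 (mod 13)
4^3 ≡ 12 (mod 13)
4^4 ≡ 9 (mod 13)
4^6 ≡ 1 (mod 13) ✓
The smallest such exponent is 6, so the order of 4 is 6.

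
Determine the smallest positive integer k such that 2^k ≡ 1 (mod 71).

35

Since 2 ∈ (Z/71Z)^×, its order divides φ(71) = 71 − 1 = 70 = 2 · 5 · 7.
Divisors of 70: 1, 2, 5, 7, 10, 14, 35, 70.
Check 2^d mod 71 for each divisor in increasing order:
2^1 ≡ 2
2^2 ≡ 4
2^5 ≡ 32
2^7 ≡ 57
2^10 ≡ 30
2^14 ≡ 54
2^35 ≡ 1
Therefore the multiplicative order of 2 modulo 71 is 35.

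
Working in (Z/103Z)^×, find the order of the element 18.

51

The order of 18 must divide φ(103) = 103 − 1 = 102 = 2 · 3 · 17.
Divisors of 102: 1, 2, 3, 6, 17, 34, 51, 102.
Evaluate successive powers at the divisors of 102:
18^1 ≡ 18
18^2 ≡ 15
18^3 ≡ 64
18^6 ≡ 79
18^17 ≡ 56
18^34 ≡ 46
18^51 ≡ 1
Therefore the multiplicative order of 18 modulo 103 is 51.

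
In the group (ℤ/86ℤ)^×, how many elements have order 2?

1

φ(86) = φ(2)·φ(43) = 1·42 = 42 = 2 · 3 · 7.
(Z/86Z)^× is cyclic (|G| = 42); a cyclic group of order m has exactly φ(d) elements of each order d | m, and none otherwise.
2 | 42, and φ(2) = 2 − 1 = 1.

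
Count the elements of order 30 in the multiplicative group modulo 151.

8

φ(151) = 151 − 1 = 150 = 2 · 3 · 5^2.
In a cyclic group of order 150, there are φ(d) elements of order d for each divisor d of 150, and zero for non-divisors.
30 = 2 · 3 · 5 divides 150, and φ(30) = 8.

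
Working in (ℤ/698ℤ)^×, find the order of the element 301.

29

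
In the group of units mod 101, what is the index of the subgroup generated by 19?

4

The order of 19 must divide φ(101) = 101 − 1 = 100 = 2^2 · 5^2.
Divisors of 100: 1, 2, 4, 5, 10, 20, 25, 50, 100.
Check 19^d mod 101 for each divisor in increasing order:
19^1 ≡ 19 (mod 101)
19^2 ≡ 58 (mod 101)
19^4 ≡ 31 (mod 101)
19^5 ≡ 84 (mod 101)
19^10 ≡ 87 (mod 101)
19^20 ≡ 95 (mod 101)
19^25 ≡ 1 (mod 101) ✓
Thus |⟨19⟩| = ord(19) = 25.
Index = |(Z/101Z)^×| / |⟨19⟩| = 100 / 25 = 4.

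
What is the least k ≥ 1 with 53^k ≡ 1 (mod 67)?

Since 53 ∈ (Z/67Z)^×, its order divides φ(67) = 67 − 1 = 66 = 2 · 3 · 11.
Divisors of 66: 1, 2, 3, 6, 11, 22, 33, 66.
Evaluate successive powers at the divisors of 66:
53^1 ≡ 53 (mod 67)
53^2 ≡ 62 (mod 67)
53^3 ≡ 3 (mod 67)
53^6 ≡ 9 (mod 67)
53^11 ≡ 66 (mod 67)
53^22 ≡ 1 (mod 67) ✓
Therefore the multiplicative order of 53 modulo 67 is 22.

22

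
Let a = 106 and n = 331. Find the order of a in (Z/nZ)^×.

110

By Lagrange's theorem, ord_331(106) divides φ(331) = 331 − 1 = 330 = 2 · 3 · 5 · 11.
Divisors of 330: 1, 2, 3, 5, 6, 10, 11, 15, 22, 30, 33, 55, 66, 110, 165, 330.
Check 106^d mod 331 for each divisor in increasing order:
106^1 ≡ 106 (mod 331)
106^2 ≡ 313 (mod 331)
106^3 ≡ 78 (mod 331)
106^5 ≡ 251 (mod 331)
106^6 ≡ 126 (mod 331)
106^10 ≡ 111 (mod 331)
106^11 ≡ 181 (mod 331)
106^15 ≡ 57 (mod 331)
106^22 ≡ 323 (mod 331)
106^30 ≡ 270 (mod 331)
106^33 ≡ 207 (mod 331)
106^55 ≡ 330 (mod 331)
106^66 ≡ 150 (mod 331)
106^110 ≡ 1 (mod 331) ✓
Hence ord(106) = 110.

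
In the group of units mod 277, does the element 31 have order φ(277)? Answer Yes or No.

φ(277) = 277 − 1 = 276 = 2^2 · 3 · 23.
An element g generates (Z/277Z)^× iff g^(276/q) ≢ 1 (mod 277) for each prime q ∈ {2, 3, 23}.
31^138 ≡ 276 (mod 277)  [q = 2: ≢ 1 ✓]
31^92 ≡ 160 (mod 277)  [q = 3: ≢ 1 ✓]
31^12 ≡ 27 (mod 277)  [q = 23: ≢ 1 ✓]
All checks pass, so 31 has order 276 and is a primitive root modulo 277.

Yes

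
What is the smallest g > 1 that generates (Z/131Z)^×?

φ(131) = 131 − 1 = 130 = 2 · 5 · 13.
g is a primitive root iff g^(130/q) ≢ 1 (mod 131) for each prime q ∈ {2, 5, 13}.
g = 2: 2^65 ≡ 130; 2^26 ≡ 53; 2^10 ≡ 107 — none is 1, so 2 is a primitive root.
So 2 is the smallest generator of (Z/131Z)^×.

2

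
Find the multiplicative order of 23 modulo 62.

10

By Lagrange's theorem, ord_62(23) divides φ(62) = φ(2)·φ(31) = 1·30 = 30 = 2 · 3 · 5.
Divisors of 30: 1, 2, 3, 5, 6, 10, 15, 30.
Test each divisor d:
23^1 ≡ 23
23^2 ≡ 33
23^3 ≡ 15
23^5 ≡ 61
23^6 ≡ 39
23^10 ≡ 1
Hence ord(23) = 10.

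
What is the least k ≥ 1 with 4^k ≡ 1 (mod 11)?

ord(4) | φ(11) = 11 − 1 = 10 = 2 · 5.
Divisors of 10: 1, 2, 5, 10.
Test each divisor d:
4^1 ≡ 4
4^2 ≡ 5
4^5 ≡ 1
Hence ord(4) = 5.

5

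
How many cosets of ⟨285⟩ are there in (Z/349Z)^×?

The order of 285 must divide φ(349) = 349 − 1 = 348 = 2^2 · 3 · 29.
Divisors of 348: 1, 2, 3, 4, 6, 12, 29, 58, 87, 116, 174, 348.
Evaluate successive powers at the divisors of 348:
285^1 ≡ 285
285^2 ≡ 257
285^3 ≡ 304
285^4 ≡ 88
285^6 ≡ 280
285^12 ≡ 224
285^29 ≡ 1
The order of 285 is 29, so the subgroup it generates has 29 elements.
The index is φ(349) / ord(285) = 348 / 29 = 12.

12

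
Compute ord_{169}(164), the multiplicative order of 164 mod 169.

Since 164 ∈ (Z/169Z)^×, its order divides φ(169) = φ(13^2) = 13·(13−1) = 156 = 2^2 · 3 · 13.
Divisors of 156: 1, 2, 3, 4, 6, 12, 13, 26, 39, 52, 78, 156.
Check 164^d mod 169 for each divisor in increasing order:
164^1 ≡ 164 (mod 169)
164^2 ≡ 25 (mod 169)
164^3 ≡ 44 (mod 169)
164^4 ≡ 118 (mod 169)
164^6 ≡ 77 (mod 169)
164^12 ≡ 14 (mod 169)
164^13 ≡ 99 (mod 169)
164^26 ≡ 168 (mod 169)
164^39 ≡ 70 (mod 169)
164^52 ≡ 1 (mod 169) ✓
So ord_169(164) = 52.

52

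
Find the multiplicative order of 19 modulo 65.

The order of 19 must divide φ(65) = φ(5·13) = (5−1)·(13−1) = 4·12 = 48 = 2^4 · 3.
Divisors of 48: 1, 2, 3, 4, 6, 8, 12, 16, 24, 48.
Compute 19^d (mod 65) for the divisors d until we hit 1:
19^1 ≡ 19
19^2 ≡ 36
19^3 ≡ 34
19^4 ≡ 61
19^6 ≡ 51
19^8 ≡ 16
19^12 ≡ 1
So ord_65(19) = 12.

12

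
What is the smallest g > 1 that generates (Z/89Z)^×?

φ(89) = 89 − 1 = 88 = 2^3 · 11.
Test candidates g = 2, 3, … against the prime factors q ∈ {2, 11} of φ(89): g is a generator iff g^(88/q) ≢ 1 for every such q.
g = 2: 2^44 ≡ 1 — hits 1, so not a primitive root.
g = 3: 3^44 ≡ 88; 3^8 ≡ 64 — none is 1, so 3 is a primitive root.
The smallest primitive root modulo 89 is 3.

3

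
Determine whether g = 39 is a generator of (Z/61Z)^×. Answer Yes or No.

φ(61) = 61 − 1 = 60 = 2^2 · 3 · 5.
It suffices to check that the order of 39 is not a proper divisor of 60: compute 39^(60/q) for q ∈ {2, 3, 5}.
39^30 ≡ 1 (mod 61)  [q = 2: ≡ 1 ✗]
39^20 ≡ 47 (mod 61)  [q = 3: ≢ 1 ✓]
39^12 ≡ 9 (mod 61)  [q = 5: ≢ 1 ✓]
The check at q = 2 fails, so 39 generates a proper subgroup.

No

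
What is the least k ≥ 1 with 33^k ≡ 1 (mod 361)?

342

Since 33 ∈ (Z/361Z)^×, its order divides φ(361) = φ(19^2) = 19·(19−1) = 342 = 2 · 3^2 · 19.
Divisors of 342: 1, 2, 3, 6, 9, 18, 19, 38, 57, 114, 171, 342.
Test each divisor d:
33^1 ≡ 33
33^2 ≡ 6
33^3 ≡ 198
33^6 ≡ 216
33^9 ≡ 170
33^18 ≡ 20
33^19 ≡ 299
33^38 ≡ 234
33^57 ≡ 293
33^114 ≡ 292
33^171 ≡ 360
33^342 ≡ 1
So ord_361(33) = 342.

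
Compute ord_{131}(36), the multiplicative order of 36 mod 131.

65

Since 36 ∈ (Z/131Z)^×, its order divides φ(131) = 131 − 1 = 130 = 2 · 5 · 13.
Divisors of 130: 1, 2, 5, 10, 13, 26, 65, 130.
Check 36^d mod 131 for each divisor in increasing order:
36^1 ≡ 36 (mod 131)
36^2 ≡ 117 (mod 131)
36^5 ≡ 113 (mod 131)
36^10 ≡ 62 (mod 131)
36^13 ≡ 61 (mod 131)
36^26 ≡ 53 (mod 131)
36^65 ≡ 1 (mod 131) ✓
The smallest such exponent is 65, so the order of 36 is 65.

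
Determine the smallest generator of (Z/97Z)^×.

φ(97) = 97 − 1 = 96 = 2^5 · 3.
Test candidates g = 2, 3, … against the prime factors q ∈ {2, 3} of φ(97): g is a generator iff g^(96/q) ≢ 1 for every such q.
g = 2: 2^48 ≡ 1 — hits 1, so not a primitive root.
g = 3: 3^48 ≡ 1 — hits 1, so not a primitive root.
g = 4: 4^48 ≡ 1 — hits 1, so not a primitive root.
g = 5: 5^48 ≡ 96; 5^32 ≡ 35 — none is 1, so 5 is a primitive root.
So 5 is the smallest generator of (Z/97Z)^×.

5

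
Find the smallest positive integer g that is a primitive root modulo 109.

6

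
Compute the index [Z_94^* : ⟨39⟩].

ord(39) | φ(94) = φ(2)·φ(47) = 1·46 = 46 = 2 · 23.
Divisors of 46: 1, 2, 23, 46.
Check 39^d mod 94 for each divisor in increasing order:
39^1 ≡ 39 (mod 94)
39^2 ≡ 17 (mod 94)
39^23 ≡ 93 (mod 94)
39^46 ≡ 1 (mod 94) ✓
The order of 39 is 46, so the subgroup it generates has 46 elements.
The index is φ(94) / ord(39) = 46 / 46 = 1.

1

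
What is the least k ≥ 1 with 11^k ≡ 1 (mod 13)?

ord(11) | φ(13) = 13 − 1 = 12 = 2^2 · 3.
Divisors of 12: 1, 2, 3, 4, 6, 12.
Test each divisor d:
11^1 ≡ 11
11^2 ≡ 4
11^3 ≡ 5
11^4 ≡ 3
11^6 ≡ 12
11^12 ≡ 1
The smallest such exponent is 12, so the order of 11 is 12.

12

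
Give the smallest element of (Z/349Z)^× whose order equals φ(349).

2

φ(349) = 349 − 1 = 348 = 2^2 · 3 · 29.
Test candidates g = 2, 3, … against the prime factors q ∈ {2, 3, 29} of φ(349): g is a generator iff g^(348/q) ≢ 1 for every such q.
g = 2: 2^174 ≡ 348; 2^116 ≡ 226; 2^12 ≡ 257 — none is 1, so 2 is a primitive root.
So 2 is the smallest generator of (Z/349Z)^×.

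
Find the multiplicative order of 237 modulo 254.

126

By Lagrange's theorem, ord_254(237) divides φ(254) = φ(2)·φ(127) = 1·126 = 126 = 2 · 3^2 · 7.
Divisors of 126: 1, 2, 3, 6, 7, 9, 14, 18, 21, 42, 63, 126.
Evaluate successive powers at the divisors of 126:
237^1 ≡ 237 (mod 254)
237^2 ≡ 35 (mod 254)
237^3 ≡ 167 (mod 254)
237^6 ≡ 203 (mod 254)
237^7 ≡ 105 (mod 254)
237^9 ≡ 119 (mod 254)
237^14 ≡ 103 (mod 254)
237^18 ≡ 191 (mod 254)
237^21 ≡ 147 (mod 254)
237^42 ≡ 19 (mod 254)
237^63 ≡ 253 (mod 254)
237^126 ≡ 1 (mod 254) ✓
The smallest such exponent is 126, so the order of 237 is 126.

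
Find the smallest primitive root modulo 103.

5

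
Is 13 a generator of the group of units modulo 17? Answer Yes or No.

φ(17) = 17 − 1 = 16 = 2^4.
It suffices to check that the order of 13 is not a proper divisor of 16: compute 13^(16/q) for q ∈ {2}.
13^8 ≡ 1 (mod 17)  [q = 2: ≡ 1 ✗]
The check at q = 2 fails, so 13 generates a proper subgroup.

No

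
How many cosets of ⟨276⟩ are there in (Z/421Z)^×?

ord(276) | φ(421) = 421 − 1 = 420 = 2^2 · 3 · 5 · 7.
Divisors of 420: 1, 2, 3, 4, 5, 6, 7, 10, 12, 14, 15, 20, 21, 28, 30, 35, 42, 60, 70, 84, 105, 140, 210, 420.
Evaluate successive powers at the divisors of 420:
276^1 ≡ 276 (mod 421)
276^2 ≡ 396 (mod 421)
276^3 ≡ 257 (mod 421)
276^4 ≡ 204 (mod 421)
276^5 ≡ 311 (mod 421)
276^6 ≡ 373 (mod 421)
276^7 ≡ 224 (mod 421)
276^10 ≡ 312 (mod 421)
276^12 ≡ 199 (mod 421)
276^14 ≡ 77 (mod 421)
276^15 ≡ 202 (mod 421)
276^20 ≡ 93 (mod 421)
276^21 ≡ 408 (mod 421)
276^28 ≡ 35 (mod 421)
276^30 ≡ 388 (mod 421)
276^35 ≡ 262 (mod 421)
276^42 ≡ 169 (mod 421)
276^60 ≡ 247 (mod 421)
276^70 ≡ 21 (mod 421)
276^84 ≡ 354 (mod 421)
276^105 ≡ 29 (mod 421)
276^140 ≡ 20 (mod 421)
276^210 ≡ 420 (mod 421)
276^420 ≡ 1 (mod 421) ✓
The order of 276 is 420, so the subgroup it generates has 420 elements.
[(Z/421Z)^× : ⟨276⟩] = 420/420 = 1.

1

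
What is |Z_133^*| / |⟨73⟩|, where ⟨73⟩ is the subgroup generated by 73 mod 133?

By Lagrange's theorem, ord_133(73) divides φ(133) = φ(7·19) = (7−1)·(19−1) = 6·18 = 108 = 2^2 · 3^3.
Divisors of 108: 1, 2, 3, 4, 6, 9, 12, 18, 27, 36, 54, 108.
Compute 73^d (mod 133) for the divisors d until we hit 1:
73^1 ≡ 73 (mod 133)
73^2 ≡ 9 (mod 133)
73^3 ≡ 125 (mod 133)
73^4 ≡ 81 (mod 133)
73^6 ≡ 64 (mod 133)
73^9 ≡ 20 (mod 133)
73^12 ≡ 106 (mod 133)
73^18 ≡ 1 (mod 133) ✓
The order of 73 is 18, so the subgroup it generates has 18 elements.
[(Z/133Z)^× : ⟨73⟩] = 108/18 = 6.

6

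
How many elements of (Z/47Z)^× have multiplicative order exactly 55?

φ(47) = 47 − 1 = 46 = 2 · 23.
In a cyclic group of order 46, there are φ(d) elements of order d for each divisor d of 46, and zero for non-divisors.
55 does not divide 46, so no element of (Z/47Z)^× has order 55.

0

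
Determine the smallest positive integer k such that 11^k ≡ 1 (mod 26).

Since 11 ∈ (Z/26Z)^×, its order divides φ(26) = φ(2)·φ(13) = 1·12 = 12 = 2^2 · 3.
Divisors of 12: 1, 2, 3, 4, 6, 12.
Test each divisor d:
11^1 ≡ 11
11^2 ≡ 17
11^3 ≡ 5
11^4 ≡ 3
11^6 ≡ 25
11^12 ≡ 1
Hence ord(11) = 12.

12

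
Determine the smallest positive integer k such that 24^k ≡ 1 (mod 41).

By Lagrange's theorem, ord_41(24) divides φ(41) = 41 − 1 = 40 = 2^3 · 5.
Divisors of 40: 1, 2, 4, 5, 8, 10, 20, 40.
Evaluate successive powers at the divisors of 40:
24^1 ≡ 24 (mod 41)
24^2 ≡ 2 (mod 41)
24^4 ≡ 4 (mod 41)
24^5 ≡ 14 (mod 41)
24^8 ≡ 16 (mod 41)
24^10 ≡ 32 (mod 41)
24^20 ≡ 40 (mod 41)
24^40 ≡ 1 (mod 41) ✓
Therefore the multiplicative order of 24 modulo 41 is 40.

40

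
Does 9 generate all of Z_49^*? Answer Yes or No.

No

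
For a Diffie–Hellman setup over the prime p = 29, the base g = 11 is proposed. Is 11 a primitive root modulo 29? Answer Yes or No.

φ(29) = 29 − 1 = 28 = 2^2 · 7.
It suffices to check that the order of 11 is not a proper divisor of 28: compute 11^(28/q) for q ∈ {2, 7}.
11^14 ≡ 28 (mod 29)  [q = 2: ≢ 1 ✓]
11^4 ≡ 25 (mod 29)  [q = 7: ≢ 1 ✓]
None equal 1, so ord_29(11) = 28: 11 is a primitive root.

Yes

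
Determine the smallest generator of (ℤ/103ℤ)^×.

5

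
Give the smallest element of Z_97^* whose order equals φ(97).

5

φ(97) = 97 − 1 = 96 = 2^5 · 3.
Test candidates g = 2, 3, … against the prime factors q ∈ {2, 3} of φ(97): g is a generator iff g^(96/q) ≢ 1 for every such q.
g = 2: 2^48 ≡ 1 — hits 1, so not a primitive root.
g = 3: 3^48 ≡ 1 — hits 1, so not a primitive root.
g = 4: 4^48 ≡ 1 — hits 1, so not a primitive root.
g = 5: 5^48 ≡ 96; 5^32 ≡ 35 — none is 1, so 5 is a primitive root.
So 5 is the smallest generator of (Z/97Z)^×.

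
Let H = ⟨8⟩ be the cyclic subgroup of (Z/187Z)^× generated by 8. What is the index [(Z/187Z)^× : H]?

4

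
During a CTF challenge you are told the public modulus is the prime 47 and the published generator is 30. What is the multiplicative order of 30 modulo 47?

The order of 30 must divide φ(47) = 47 − 1 = 46 = 2 · 23.
Divisors of 46: 1, 2, 23, 46.
Check 30^d mod 47 for each divisor in increasing order:
30^1 ≡ 30
30^2 ≡ 7
30^23 ≡ 46
30^46 ≡ 1
Therefore the multiplicative order of 30 modulo 47 is 46.

46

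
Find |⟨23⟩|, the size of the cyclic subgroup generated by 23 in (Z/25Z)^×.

20

Since 23 ∈ (Z/25Z)^×, its order divides φ(25) = φ(5^2) = 5·(5−1) = 20 = 2^2 · 5.
Divisors of 20: 1, 2, 4, 5, 10, 20.
Evaluate successive powers at the divisors of 20:
23^1 ≡ 23 (mod 25)
23^2 ≡ 4 (mod 25)
23^4 ≡ 16 (mod 25)
23^5 ≡ 18 (mod 25)
23^10 ≡ 24 (mod 25)
23^20 ≡ 1 (mod 25) ✓
Hence ord(23) = 20.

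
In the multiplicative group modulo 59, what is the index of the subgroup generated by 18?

By Lagrange's theorem, ord_59(18) divides φ(59) = 59 − 1 = 58 = 2 · 29.
Divisors of 58: 1, 2, 29, 58.
Check 18^d mod 59 for each divisor in increasing order:
18^1 ≡ 18
18^2 ≡ 29
18^29 ≡ 58
18^58 ≡ 1
Thus |⟨18⟩| = ord(18) = 58.
Index = |(Z/59Z)^×| / |⟨18⟩| = 58 / 58 = 1.

1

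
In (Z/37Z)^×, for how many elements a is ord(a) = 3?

φ(37) = 37 − 1 = 36 = 2^2 · 3^2.
In a cyclic group of order 36, there are φ(d) elements of order d for each divisor d of 36, and zero for non-divisors.
3 | 36, and φ(3) = 3 − 1 = 2.

2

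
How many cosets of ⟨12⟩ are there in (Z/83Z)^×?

2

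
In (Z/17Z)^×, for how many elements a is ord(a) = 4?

φ(17) = 17 − 1 = 16 = 2^4.
Since (Z/17Z)^× is cyclic of order 16, the number of elements of order d is φ(d) when d | 16 and 0 otherwise.
4 = 2^2 divides 16, and φ(4) = 2.

2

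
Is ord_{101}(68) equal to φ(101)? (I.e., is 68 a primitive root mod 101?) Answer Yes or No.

No

φ(101) = 101 − 1 = 100 = 2^2 · 5^2.
It suffices to check that the order of 68 is not a proper divisor of 100: compute 68^(100/q) for q ∈ {2, 5}.
68^50 ≡ 1 (mod 101)  [q = 2: ≡ 1 ✗]
68^20 ≡ 36 (mod 101)  [q = 5: ≢ 1 ✓]
Since 68^50 ≡ 1, the order of 68 divides 50 < 100, so 68 is not a primitive root.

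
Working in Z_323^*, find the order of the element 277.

48

By Lagrange's theorem, ord_323(277) divides φ(323) = φ(17·19) = (17−1)·(19−1) = 16·18 = 288 = 2^5 · 3^2.
Divisors of 288: 1, 2, 3, 4, 6, 8, 9, 12, 16, 18, 24, 32, 36, 48, 72, 96, 144, 288.
Compute 277^d (mod 323) for the divisors d until we hit 1:
277^1 ≡ 277 (mod 323)
277^2 ≡ 178 (mod 323)
277^3 ≡ 210 (mod 323)
277^4 ≡ 30 (mod 323)
277^6 ≡ 172 (mod 323)
277^8 ≡ 254 (mod 323)
277^9 ≡ 267 (mod 323)
277^12 ≡ 191 (mod 323)
277^16 ≡ 239 (mod 323)
277^18 ≡ 229 (mod 323)
277^24 ≡ 305 (mod 323)
277^32 ≡ 273 (mod 323)
277^36 ≡ 115 (mod 323)
277^48 ≡ 1 (mod 323) ✓
Therefore the multiplicative order of 277 modulo 323 is 48.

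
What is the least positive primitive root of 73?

5

φ(73) = 73 − 1 = 72 = 2^3 · 3^2.
Test candidates g = 2, 3, … against the prime factors q ∈ {2, 3} of φ(73): g is a generator iff g^(72/q) ≢ 1 for every such q.
g = 2: 2^36 ≡ 1 — hits 1, so not a primitive root.
g = 3: 3^36 ≡ 1 — hits 1, so not a primitive root.
g = 4: 4^36 ≡ 1 — hits 1, so not a primitive root.
g = 5: 5^36 ≡ 72; 5^24 ≡ 8 — none is 1, so 5 is a primitive root.
The smallest primitive root modulo 73 is 5.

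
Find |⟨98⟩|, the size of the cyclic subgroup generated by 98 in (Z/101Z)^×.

Since 98 ∈ (Z/101Z)^×, its order divides φ(101) = 101 − 1 = 100 = 2^2 · 5^2.
Divisors of 100: 1, 2, 4, 5, 10, 20, 25, 50, 100.
Evaluate successive powers at the divisors of 100:
98^1 ≡ 98 (mod 101)
98^2 ≡ 9 (mod 101)
98^4 ≡ 81 (mod 101)
98^5 ≡ 60 (mod 101)
98^10 ≡ 65 (mod 101)
98^20 ≡ 84 (mod 101)
98^25 ≡ 91 (mod 101)
98^50 ≡ 100 (mod 101)
98^100 ≡ 1 (mod 101) ✓
Hence ord(98) = 100.

100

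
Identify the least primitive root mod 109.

6

φ(109) = 109 − 1 = 108 = 2^2 · 3^3.
g is a primitive root iff g^(108/q) ≢ 1 (mod 109) for each prime q ∈ {2, 3}.
g = 2: 2^54 ≡ 108; 2^36 ≡ 1 — hits 1, so not a primitive root.
g = 3: 3^54 ≡ 1 — hits 1, so not a primitive root.
g = 4: 4^54 ≡ 1 — hits 1, so not a primitive root.
g = 5: 5^54 ≡ 1 — hits 1, so not a primitive root.
g = 6: 6^54 ≡ 108; 6^36 ≡ 63 — none is 1, so 6 is a primitive root.
Hence the least primitive root of 109 is 6.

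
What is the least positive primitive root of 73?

φ(73) = 73 − 1 = 72 = 2^3 · 3^2.
Test candidates g = 2, 3, … against the prime factors q ∈ {2, 3} of φ(73): g is a generator iff g^(72/q) ≢ 1 for every such q.
g = 2: 2^36 ≡ 1 — hits 1, so not a primitive root.
g = 3: 3^36 ≡ 1 — hits 1, so not a primitive root.
g = 4: 4^36 ≡ 1 — hits 1, so not a primitive root.
g = 5: 5^36 ≡ 72; 5^24 ≡ 8 — none is 1, so 5 is a primitive root.
The smallest primitive root modulo 73 is 5.

5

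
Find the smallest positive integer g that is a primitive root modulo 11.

2

φ(11) = 11 − 1 = 10 = 2 · 5.
g is a primitive root iff g^(10/q) ≢ 1 (mod 11) for each prime q ∈ {2, 5}.
g = 2: 2^5 ≡ 10; 2^2 ≡ 4 — none is 1, so 2 is a primitive root.
Hence the least primitive root of 11 is 2.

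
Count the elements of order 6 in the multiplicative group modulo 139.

φ(139) = 139 − 1 = 138 = 2 · 3 · 23.
Since (Z/139Z)^× is cyclic of order 138, the number of elements of order d is φ(d) when d | 138 and 0 otherwise.
6 = 2 · 3 divides 138, and φ(6) = 2.

2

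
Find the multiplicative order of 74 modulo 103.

102

The order of 74 must divide φ(103) = 103 − 1 = 102 = 2 · 3 · 17.
Divisors of 102: 1, 2, 3, 6, 17, 34, 51, 102.
Test each divisor d:
74^1 ≡ 74 (mod 103)
74^2 ≡ 17 (mod 103)
74^3 ≡ 22 (mod 103)
74^6 ≡ 72 (mod 103)
74^17 ≡ 47 (mod 103)
74^34 ≡ 46 (mod 103)
74^51 ≡ 102 (mod 103)
74^102 ≡ 1 (mod 103) ✓
Hence ord(74) = 102.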